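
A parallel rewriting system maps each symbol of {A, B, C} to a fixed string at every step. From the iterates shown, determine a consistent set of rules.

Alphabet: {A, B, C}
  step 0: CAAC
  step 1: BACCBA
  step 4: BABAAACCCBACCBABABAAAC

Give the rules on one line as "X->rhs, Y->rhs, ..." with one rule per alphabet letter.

A->C, B->AA, C->BA

  step 0 ⇒ step 1: CAAC ⇒ BA·C·C·BA
    A ↦ C
    C ↦ BA
    B ↦ AA  (constrained at step 1)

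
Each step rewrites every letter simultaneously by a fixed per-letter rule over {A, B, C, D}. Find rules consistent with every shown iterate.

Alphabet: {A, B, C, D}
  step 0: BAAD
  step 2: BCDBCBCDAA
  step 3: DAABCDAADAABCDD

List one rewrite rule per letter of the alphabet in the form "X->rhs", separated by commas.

A->D, B->DA, C->A, D->BC

  step 2 ⇒ step 3: BCDBCBCDAA ⇒ DA·A·BC·DA·A·DA·A·BC·D·D
    A ↦ D
    B ↦ DA
    C ↦ A
    D ↦ BC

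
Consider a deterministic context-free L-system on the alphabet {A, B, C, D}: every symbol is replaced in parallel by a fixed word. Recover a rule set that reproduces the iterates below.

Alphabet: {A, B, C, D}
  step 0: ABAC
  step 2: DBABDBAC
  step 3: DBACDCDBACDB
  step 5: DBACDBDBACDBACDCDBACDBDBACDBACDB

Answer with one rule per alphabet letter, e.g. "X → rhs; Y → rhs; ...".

A->D, B->C, C->B, D->DBA

  step 2 ⇒ step 3: DBABDBAC ⇒ DBA·C·D·C·DBA·C·D·B
    A ↦ D
    B ↦ C
    C ↦ B
    D ↦ DBA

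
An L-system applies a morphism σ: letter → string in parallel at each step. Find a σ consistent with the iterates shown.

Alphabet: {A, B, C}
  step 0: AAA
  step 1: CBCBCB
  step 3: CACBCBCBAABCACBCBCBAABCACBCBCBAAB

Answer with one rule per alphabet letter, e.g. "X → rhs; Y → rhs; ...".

  step 0 ⇒ step 1: AAA ⇒ CB·CB·CB
    A ↦ CB
    B ↦ AAB  (constrained at step 1)
    C ↦ CA  (constrained at step 1)

A->CB, B->AAB, C->CA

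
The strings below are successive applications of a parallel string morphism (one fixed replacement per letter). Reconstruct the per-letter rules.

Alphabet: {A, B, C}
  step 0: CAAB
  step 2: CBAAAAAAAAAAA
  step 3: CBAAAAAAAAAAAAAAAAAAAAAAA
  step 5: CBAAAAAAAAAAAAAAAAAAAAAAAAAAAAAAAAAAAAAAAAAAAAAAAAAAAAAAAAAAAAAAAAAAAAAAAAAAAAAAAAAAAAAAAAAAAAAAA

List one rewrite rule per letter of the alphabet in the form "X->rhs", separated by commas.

  step 2 ⇒ step 3: CBAAAAAAAAAAA ⇒ CB·A·AA·AA·AA·AA·AA·AA·AA·AA·AA·AA·AA
    A ↦ AA
    B ↦ A
    C ↦ CB

A->AA, B->A, C->CB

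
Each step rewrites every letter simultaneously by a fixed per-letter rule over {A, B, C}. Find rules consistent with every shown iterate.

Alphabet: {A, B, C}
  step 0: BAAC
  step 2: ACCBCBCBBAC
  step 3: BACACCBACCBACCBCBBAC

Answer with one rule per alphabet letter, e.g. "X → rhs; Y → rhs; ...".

A->B, B->CB, C->AC

  step 2 ⇒ step 3: ACCBCBCBBAC ⇒ B·AC·AC·CB·AC·CB·AC·CB·CB·B·AC
    A ↦ B
    B ↦ CB
    C ↦ AC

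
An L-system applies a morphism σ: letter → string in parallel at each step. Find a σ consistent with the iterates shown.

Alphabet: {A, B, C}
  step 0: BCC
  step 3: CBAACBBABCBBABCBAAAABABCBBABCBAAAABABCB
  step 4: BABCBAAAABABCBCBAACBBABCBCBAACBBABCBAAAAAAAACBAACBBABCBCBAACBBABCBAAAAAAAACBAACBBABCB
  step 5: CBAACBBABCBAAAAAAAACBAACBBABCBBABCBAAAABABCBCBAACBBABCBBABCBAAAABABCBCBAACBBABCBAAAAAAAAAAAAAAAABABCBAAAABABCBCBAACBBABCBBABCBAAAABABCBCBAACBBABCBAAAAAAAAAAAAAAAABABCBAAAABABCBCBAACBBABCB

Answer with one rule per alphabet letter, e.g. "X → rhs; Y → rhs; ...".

A->AA, B->CB, C->BAB

  step 4 ⇒ step 5: BABCBAAAABABCBCBAACBBABCBCBAACBBABCBAAAAAAAACBAACBBABCBCBAACBBABCBAAAAAAAACBAACBBABCB ⇒ CB·AA·CB·BAB·CB·AA·AA·AA·AA·CB·AA·CB·BAB·CB·BAB·CB·AA·AA·BAB·CB·CB·AA·CB·BAB·CB·BAB·CB·AA·AA·BAB·CB·CB·AA·CB·BAB·CB·AA·AA·AA·AA·AA·AA·AA·AA·BAB·CB·AA·AA·BAB·CB·CB·AA·CB·BAB·CB·BAB·CB·AA·AA·BAB·CB·CB·AA·CB·BAB·CB·AA·AA·AA·AA·AA·AA·AA·AA·BAB·CB·AA·AA·BAB·CB·CB·AA·CB·BAB·CB
    A ↦ AA
    B ↦ CB
    C ↦ BAB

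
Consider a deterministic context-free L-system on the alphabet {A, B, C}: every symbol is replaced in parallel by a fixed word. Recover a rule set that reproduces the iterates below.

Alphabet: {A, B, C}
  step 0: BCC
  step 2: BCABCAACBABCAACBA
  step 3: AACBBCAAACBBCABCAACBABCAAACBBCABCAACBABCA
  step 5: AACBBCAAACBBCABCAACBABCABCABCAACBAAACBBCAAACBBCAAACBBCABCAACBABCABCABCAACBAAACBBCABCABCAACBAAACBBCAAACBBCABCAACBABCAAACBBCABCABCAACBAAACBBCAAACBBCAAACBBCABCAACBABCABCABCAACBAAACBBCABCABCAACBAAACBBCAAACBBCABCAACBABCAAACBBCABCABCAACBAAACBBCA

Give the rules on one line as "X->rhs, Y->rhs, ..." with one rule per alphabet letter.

  step 2 ⇒ step 3: BCABCAACBABCAACBA ⇒ A·ACB·BCA·A·ACB·BCA·BCA·ACB·A·BCA·A·ACB·BCA·BCA·ACB·A·BCA
    A ↦ BCA
    B ↦ A
    C ↦ ACB

A->BCA, B->A, C->ACB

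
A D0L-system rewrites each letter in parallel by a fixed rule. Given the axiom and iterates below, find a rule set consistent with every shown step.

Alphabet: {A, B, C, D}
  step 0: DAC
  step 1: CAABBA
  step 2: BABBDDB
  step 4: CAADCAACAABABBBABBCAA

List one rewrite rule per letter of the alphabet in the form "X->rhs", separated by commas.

  step 1 ⇒ step 2: CAABBA ⇒ BA·B·B·D·D·B
    A ↦ B
    B ↦ D
    C ↦ BA
  step 0 ⇒ step 1: DAC ⇒ CAA·B·BA
    D ↦ CAA

A->B, B->D, C->BA, D->CAA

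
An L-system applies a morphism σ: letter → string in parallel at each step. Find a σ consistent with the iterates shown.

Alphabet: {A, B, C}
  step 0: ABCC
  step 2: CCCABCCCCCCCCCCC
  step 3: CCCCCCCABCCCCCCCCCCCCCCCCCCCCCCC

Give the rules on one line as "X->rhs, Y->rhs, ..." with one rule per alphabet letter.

  step 2 ⇒ step 3: CCCABCCCCCCCCCCC ⇒ CC·CC·CC·CA·BC·CC·CC·CC·CC·CC·CC·CC·CC·CC·CC·CC
    A ↦ CA
    B ↦ BC
    C ↦ CC

A->CA, B->BC, C->CC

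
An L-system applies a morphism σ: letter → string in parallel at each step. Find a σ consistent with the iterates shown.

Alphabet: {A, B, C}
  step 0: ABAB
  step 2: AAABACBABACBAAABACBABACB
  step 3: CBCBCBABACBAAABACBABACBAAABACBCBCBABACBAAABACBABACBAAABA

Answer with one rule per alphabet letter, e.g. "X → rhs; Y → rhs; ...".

  step 2 ⇒ step 3: AAABACBABACBAAABACBABACB ⇒ CB·CB·CB·ABA·CB·AA·ABA·CB·ABA·CB·AA·ABA·CB·CB·CB·ABA·CB·AA·ABA·CB·ABA·CB·AA·ABA
    A ↦ CB
    B ↦ ABA
    C ↦ AA

A->CB, B->ABA, C->AA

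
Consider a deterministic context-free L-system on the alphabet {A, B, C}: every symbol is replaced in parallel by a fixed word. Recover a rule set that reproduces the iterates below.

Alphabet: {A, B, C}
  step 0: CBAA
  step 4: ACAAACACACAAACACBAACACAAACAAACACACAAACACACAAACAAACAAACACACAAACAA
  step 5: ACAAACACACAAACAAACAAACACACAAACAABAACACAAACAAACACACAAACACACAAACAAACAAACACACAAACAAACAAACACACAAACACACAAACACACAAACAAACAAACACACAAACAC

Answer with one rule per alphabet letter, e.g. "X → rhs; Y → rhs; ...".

A->AC, B->BA, C->AA

  step 4 ⇒ step 5: ACAAACACACAAACACBAACACAAACAAACACACAAACACACAAACAAACAAACACACAAACAA ⇒ AC·AA·AC·AC·AC·AA·AC·AA·AC·AA·AC·AC·AC·AA·AC·AA·BA·AC·AC·AA·AC·AA·AC·AC·AC·AA·AC·AC·AC·AA·AC·AA·AC·AA·AC·AC·AC·AA·AC·AA·AC·AA·AC·AC·AC·AA·AC·AC·AC·AA·AC·AC·AC·AA·AC·AA·AC·AA·AC·AC·AC·AA·AC·AC
    A ↦ AC
    B ↦ BA
    C ↦ AA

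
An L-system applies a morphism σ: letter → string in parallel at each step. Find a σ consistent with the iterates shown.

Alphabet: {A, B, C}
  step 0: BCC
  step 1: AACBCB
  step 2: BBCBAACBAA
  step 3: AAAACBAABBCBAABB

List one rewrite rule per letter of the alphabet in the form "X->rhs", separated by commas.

  step 2 ⇒ step 3: BBCBAACBAA ⇒ AA·AA·CB·AA·B·B·CB·AA·B·B
    A ↦ B
    B ↦ AA
    C ↦ CB

A->B, B->AA, C->CB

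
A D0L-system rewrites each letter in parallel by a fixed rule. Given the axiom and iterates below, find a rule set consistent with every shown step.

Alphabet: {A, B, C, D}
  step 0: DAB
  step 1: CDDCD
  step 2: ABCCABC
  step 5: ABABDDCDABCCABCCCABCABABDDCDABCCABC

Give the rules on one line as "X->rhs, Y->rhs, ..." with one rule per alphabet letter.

A->DD, B->CD, C->AB, D->C

  step 1 ⇒ step 2: CDDCD ⇒ AB·C·C·AB·C
    C ↦ AB
    D ↦ C
  step 0 ⇒ step 1: DAB ⇒ C·DD·CD
    A ↦ DD
  step 0 ⇒ step 1: DAB ⇒ C·DD·CD
    B ↦ CD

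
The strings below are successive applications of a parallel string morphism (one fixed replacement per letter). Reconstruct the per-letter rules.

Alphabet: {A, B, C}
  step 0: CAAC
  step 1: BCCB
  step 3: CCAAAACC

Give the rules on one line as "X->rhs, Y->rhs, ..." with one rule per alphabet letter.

  step 0 ⇒ step 1: CAAC ⇒ B·C·C·B
    A ↦ C
    C ↦ B
    B ↦ AA  (constrained at step 1)

A->C, B->AA, C->B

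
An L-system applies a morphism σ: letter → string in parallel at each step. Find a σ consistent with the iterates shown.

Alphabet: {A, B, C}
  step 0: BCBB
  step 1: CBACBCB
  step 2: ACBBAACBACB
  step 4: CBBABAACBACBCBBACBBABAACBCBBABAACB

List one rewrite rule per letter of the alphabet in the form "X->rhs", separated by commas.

  step 1 ⇒ step 2: CBACBCB ⇒ A·CB·BA·A·CB·A·CB
    A ↦ BA
    B ↦ CB
    C ↦ A

A->BA, B->CB, C->A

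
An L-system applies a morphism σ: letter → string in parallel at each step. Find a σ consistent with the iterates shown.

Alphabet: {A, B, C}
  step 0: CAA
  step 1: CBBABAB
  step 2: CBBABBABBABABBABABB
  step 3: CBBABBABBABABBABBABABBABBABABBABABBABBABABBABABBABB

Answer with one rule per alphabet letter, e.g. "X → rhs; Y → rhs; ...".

A->AB, B->ABB, C->CBB

  step 2 ⇒ step 3: CBBABBABBABABBABABB ⇒ CBB·ABB·ABB·AB·ABB·ABB·AB·ABB·ABB·AB·ABB·AB·ABB·ABB·AB·ABB·AB·ABB·ABB
    A ↦ AB
    B ↦ ABB
    C ↦ CBB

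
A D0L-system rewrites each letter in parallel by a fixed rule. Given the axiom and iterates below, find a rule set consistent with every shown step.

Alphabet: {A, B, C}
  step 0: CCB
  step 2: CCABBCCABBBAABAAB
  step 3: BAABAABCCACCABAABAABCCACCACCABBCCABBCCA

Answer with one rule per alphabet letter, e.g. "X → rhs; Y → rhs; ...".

  step 2 ⇒ step 3: CCABBCCABBBAABAAB ⇒ BAA·BAA·B·CCA·CCA·BAA·BAA·B·CCA·CCA·CCA·B·B·CCA·B·B·CCA
    A ↦ B
    B ↦ CCA
    C ↦ BAA

A->B, B->CCA, C->BAA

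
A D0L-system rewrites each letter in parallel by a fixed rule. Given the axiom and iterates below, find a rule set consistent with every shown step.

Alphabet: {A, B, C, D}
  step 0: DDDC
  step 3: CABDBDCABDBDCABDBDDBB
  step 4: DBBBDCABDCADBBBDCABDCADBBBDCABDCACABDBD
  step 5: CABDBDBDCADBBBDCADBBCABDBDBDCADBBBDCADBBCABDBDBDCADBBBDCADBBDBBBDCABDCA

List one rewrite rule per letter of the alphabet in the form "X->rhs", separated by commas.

A->BB, B->BD, C->D, D->CA

  step 4 ⇒ step 5: DBBBDCABDCADBBBDCABDCADBBBDCABDCACABDBD ⇒ CA·BD·BD·BD·CA·D·BB·BD·CA·D·BB·CA·BD·BD·BD·CA·D·BB·BD·CA·D·BB·CA·BD·BD·BD·CA·D·BB·BD·CA·D·BB·D·BB·BD·CA·BD·CA
    A ↦ BB
    B ↦ BD
    C ↦ D
    D ↦ CA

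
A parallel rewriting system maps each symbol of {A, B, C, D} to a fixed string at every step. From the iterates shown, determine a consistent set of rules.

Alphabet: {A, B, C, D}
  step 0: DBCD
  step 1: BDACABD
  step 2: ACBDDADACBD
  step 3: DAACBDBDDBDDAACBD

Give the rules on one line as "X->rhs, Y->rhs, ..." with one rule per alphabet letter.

A->D, B->AC, C->A, D->BD

  step 2 ⇒ step 3: ACBDDADACBD ⇒ D·A·AC·BD·BD·D·BD·D·A·AC·BD
    A ↦ D
    B ↦ AC
    C ↦ A
    D ↦ BD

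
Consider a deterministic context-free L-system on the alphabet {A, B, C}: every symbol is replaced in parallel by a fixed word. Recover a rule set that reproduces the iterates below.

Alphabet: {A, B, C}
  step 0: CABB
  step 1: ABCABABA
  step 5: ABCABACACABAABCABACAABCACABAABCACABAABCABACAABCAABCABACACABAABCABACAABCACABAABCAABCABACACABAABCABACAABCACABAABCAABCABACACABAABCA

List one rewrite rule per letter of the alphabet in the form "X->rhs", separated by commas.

  step 0 ⇒ step 1: CABB ⇒ AB·CA·BA·BA
    A ↦ CA
    B ↦ BA
    C ↦ AB

A->CA, B->BA, C->AB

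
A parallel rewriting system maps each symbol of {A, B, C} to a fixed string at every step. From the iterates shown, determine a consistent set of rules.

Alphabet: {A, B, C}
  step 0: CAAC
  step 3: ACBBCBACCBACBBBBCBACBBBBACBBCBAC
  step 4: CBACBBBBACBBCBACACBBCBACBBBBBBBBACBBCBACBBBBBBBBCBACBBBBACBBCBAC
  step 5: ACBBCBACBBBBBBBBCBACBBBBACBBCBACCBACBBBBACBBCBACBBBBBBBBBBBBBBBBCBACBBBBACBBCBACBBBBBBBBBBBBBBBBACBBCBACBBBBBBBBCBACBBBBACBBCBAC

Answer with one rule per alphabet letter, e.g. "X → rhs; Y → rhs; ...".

  step 4 ⇒ step 5: CBACBBBBACBBCBACACBBCBACBBBBBBBBACBBCBACBBBBBBBBCBACBBBBACBBCBAC ⇒ AC·BB·CB·AC·BB·BB·BB·BB·CB·AC·BB·BB·AC·BB·CB·AC·CB·AC·BB·BB·AC·BB·CB·AC·BB·BB·BB·BB·BB·BB·BB·BB·CB·AC·BB·BB·AC·BB·CB·AC·BB·BB·BB·BB·BB·BB·BB·BB·AC·BB·CB·AC·BB·BB·BB·BB·CB·AC·BB·BB·AC·BB·CB·AC
    A ↦ CB
    B ↦ BB
    C ↦ AC

A->CB, B->BB, C->AC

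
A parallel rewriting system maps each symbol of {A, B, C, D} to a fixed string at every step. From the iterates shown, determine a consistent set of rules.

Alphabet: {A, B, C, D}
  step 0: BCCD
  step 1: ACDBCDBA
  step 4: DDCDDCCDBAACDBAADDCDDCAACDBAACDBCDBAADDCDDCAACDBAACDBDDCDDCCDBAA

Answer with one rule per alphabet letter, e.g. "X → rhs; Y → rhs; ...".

  step 0 ⇒ step 1: BCCD ⇒ A·CDB·CDB·A
    B ↦ A
    C ↦ CDB
    D ↦ A
    A ↦ DDC  (constrained at step 1)

A->DDC, B->A, C->CDB, D->A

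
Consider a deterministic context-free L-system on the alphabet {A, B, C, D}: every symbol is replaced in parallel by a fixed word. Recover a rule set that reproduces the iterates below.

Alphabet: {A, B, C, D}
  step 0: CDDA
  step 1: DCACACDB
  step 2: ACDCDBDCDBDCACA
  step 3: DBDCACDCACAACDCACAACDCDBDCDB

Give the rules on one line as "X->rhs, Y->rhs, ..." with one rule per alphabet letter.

  step 2 ⇒ step 3: ACDCDBDCDBDCACA ⇒ DB·DC·AC·DC·AC·A·AC·DC·AC·A·AC·DC·DB·DC·DB
    A ↦ DB
    B ↦ A
    C ↦ DC
    D ↦ AC

A->DB, B->A, C->DC, D->AC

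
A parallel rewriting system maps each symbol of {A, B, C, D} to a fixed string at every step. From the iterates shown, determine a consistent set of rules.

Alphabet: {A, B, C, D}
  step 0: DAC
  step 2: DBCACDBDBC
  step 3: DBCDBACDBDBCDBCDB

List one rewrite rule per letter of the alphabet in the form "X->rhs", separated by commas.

  step 2 ⇒ step 3: DBCACDBDBC ⇒ DB·C·DB·AC·DB·DB·C·DB·C·DB
    A ↦ AC
    B ↦ C
    C ↦ DB
    D ↦ DB

A->AC, B->C, C->DB, D->DB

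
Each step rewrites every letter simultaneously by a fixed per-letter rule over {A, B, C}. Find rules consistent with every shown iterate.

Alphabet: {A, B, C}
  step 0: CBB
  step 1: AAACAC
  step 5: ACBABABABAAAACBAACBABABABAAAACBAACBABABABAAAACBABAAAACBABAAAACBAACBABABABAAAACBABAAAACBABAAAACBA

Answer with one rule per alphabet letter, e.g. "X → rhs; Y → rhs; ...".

  step 0 ⇒ step 1: CBB ⇒ AA·AC·AC
    B ↦ AC
    C ↦ AA
    A ↦ BA  (constrained at step 1)

A->BA, B->AC, C->AA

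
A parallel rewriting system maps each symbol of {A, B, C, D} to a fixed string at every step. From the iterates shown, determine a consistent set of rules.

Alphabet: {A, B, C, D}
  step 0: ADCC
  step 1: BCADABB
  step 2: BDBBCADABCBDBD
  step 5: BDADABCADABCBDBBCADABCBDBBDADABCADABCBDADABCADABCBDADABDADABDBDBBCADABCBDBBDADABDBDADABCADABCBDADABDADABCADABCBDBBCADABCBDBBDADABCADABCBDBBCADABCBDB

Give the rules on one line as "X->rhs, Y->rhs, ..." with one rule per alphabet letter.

A->BC, B->BD, C->B, D->ADA

  step 1 ⇒ step 2: BCADABB ⇒ BD·B·BC·ADA·BC·BD·BD
    A ↦ BC
    B ↦ BD
    C ↦ B
    D ↦ ADA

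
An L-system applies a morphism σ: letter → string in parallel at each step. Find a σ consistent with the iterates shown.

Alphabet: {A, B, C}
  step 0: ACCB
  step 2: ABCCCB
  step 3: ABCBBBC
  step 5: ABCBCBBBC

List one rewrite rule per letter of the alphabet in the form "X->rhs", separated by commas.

A->AB, B->C, C->B

  step 2 ⇒ step 3: ABCCCB ⇒ AB·C·B·B·B·C
    A ↦ AB
    B ↦ C
    C ↦ B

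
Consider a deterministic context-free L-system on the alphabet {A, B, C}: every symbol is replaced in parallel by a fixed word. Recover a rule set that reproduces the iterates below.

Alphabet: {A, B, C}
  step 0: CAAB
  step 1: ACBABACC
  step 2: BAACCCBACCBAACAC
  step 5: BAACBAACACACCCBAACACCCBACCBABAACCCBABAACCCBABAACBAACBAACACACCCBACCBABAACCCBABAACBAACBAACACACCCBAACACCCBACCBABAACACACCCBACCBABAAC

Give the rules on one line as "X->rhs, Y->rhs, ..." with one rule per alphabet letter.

  step 1 ⇒ step 2: ACBABACC ⇒ BA·AC·CC·BA·CC·BA·AC·AC
    A ↦ BA
    B ↦ CC
    C ↦ AC

A->BA, B->CC, C->AC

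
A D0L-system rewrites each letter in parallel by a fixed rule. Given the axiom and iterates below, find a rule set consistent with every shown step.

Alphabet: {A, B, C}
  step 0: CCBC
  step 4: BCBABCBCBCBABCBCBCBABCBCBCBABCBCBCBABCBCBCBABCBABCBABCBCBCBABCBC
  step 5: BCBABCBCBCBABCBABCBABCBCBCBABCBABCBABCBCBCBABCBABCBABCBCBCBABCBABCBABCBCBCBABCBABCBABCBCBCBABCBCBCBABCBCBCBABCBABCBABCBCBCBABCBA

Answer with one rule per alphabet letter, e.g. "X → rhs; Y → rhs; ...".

A->BC, B->BC, C->BA

  step 4 ⇒ step 5: BCBABCBCBCBABCBCBCBABCBCBCBABCBCBCBABCBCBCBABCBABCBABCBCBCBABCBC ⇒ BC·BA·BC·BC·BC·BA·BC·BA·BC·BA·BC·BC·BC·BA·BC·BA·BC·BA·BC·BC·BC·BA·BC·BA·BC·BA·BC·BC·BC·BA·BC·BA·BC·BA·BC·BC·BC·BA·BC·BA·BC·BA·BC·BC·BC·BA·BC·BC·BC·BA·BC·BC·BC·BA·BC·BA·BC·BA·BC·BC·BC·BA·BC·BA
    A ↦ BC
    B ↦ BC
    C ↦ BA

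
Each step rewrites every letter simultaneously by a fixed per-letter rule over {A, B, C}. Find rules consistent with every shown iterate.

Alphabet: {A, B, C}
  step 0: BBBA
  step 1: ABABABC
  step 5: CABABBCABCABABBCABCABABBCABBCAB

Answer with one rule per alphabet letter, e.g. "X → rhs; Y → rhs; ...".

A->C, B->AB, C->B

  step 0 ⇒ step 1: BBBA ⇒ AB·AB·AB·C
    A ↦ C
    B ↦ AB
    C ↦ B  (constrained at step 1)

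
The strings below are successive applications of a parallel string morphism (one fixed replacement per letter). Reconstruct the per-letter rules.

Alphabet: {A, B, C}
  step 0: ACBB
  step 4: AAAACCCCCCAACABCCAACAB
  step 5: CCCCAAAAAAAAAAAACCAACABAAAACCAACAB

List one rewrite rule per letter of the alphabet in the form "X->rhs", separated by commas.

A->C, B->AB, C->AA

  step 4 ⇒ step 5: AAAACCCCCCAACABCCAACAB ⇒ C·C·C·C·AA·AA·AA·AA·AA·AA·C·C·AA·C·AB·AA·AA·C·C·AA·C·AB
    A ↦ C
    B ↦ AB
    C ↦ AA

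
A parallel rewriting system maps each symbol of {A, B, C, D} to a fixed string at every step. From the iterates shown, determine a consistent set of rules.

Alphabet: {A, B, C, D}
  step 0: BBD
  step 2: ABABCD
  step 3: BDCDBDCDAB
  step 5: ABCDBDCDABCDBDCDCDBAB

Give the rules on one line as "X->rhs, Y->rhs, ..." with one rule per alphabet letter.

  step 2 ⇒ step 3: ABABCD ⇒ BD·CD·BD·CD·A·B
    A ↦ BD
    B ↦ CD
    C ↦ A
    D ↦ B

A->BD, B->CD, C->A, D->B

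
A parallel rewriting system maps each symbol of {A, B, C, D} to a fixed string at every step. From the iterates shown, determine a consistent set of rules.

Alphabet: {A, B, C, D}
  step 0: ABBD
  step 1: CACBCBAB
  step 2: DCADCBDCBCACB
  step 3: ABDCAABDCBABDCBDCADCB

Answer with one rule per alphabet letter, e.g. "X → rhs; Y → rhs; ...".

  step 2 ⇒ step 3: DCADCBDCBCACB ⇒ AB·D·CA·AB·D·CB·AB·D·CB·D·CA·D·CB
    A ↦ CA
    B ↦ CB
    C ↦ D
    D ↦ AB

A->CA, B->CB, C->D, D->AB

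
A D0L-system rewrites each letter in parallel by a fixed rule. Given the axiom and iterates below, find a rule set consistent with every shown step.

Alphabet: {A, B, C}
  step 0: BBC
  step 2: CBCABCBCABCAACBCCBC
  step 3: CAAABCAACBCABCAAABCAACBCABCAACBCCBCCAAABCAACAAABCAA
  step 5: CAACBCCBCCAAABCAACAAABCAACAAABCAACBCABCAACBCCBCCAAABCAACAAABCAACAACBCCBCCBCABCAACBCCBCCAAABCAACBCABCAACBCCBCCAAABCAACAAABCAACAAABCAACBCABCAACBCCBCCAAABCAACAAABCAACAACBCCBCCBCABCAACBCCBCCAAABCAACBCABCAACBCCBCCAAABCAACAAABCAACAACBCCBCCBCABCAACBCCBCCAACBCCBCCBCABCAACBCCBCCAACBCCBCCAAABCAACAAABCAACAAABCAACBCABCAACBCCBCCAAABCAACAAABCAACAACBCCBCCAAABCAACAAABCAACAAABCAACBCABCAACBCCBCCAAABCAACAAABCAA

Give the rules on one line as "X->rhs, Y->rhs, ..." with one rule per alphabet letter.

  step 2 ⇒ step 3: CBCABCBCABCAACBCCBC ⇒ CAA·AB·CAA·CBC·AB·CAA·AB·CAA·CBC·AB·CAA·CBC·CBC·CAA·AB·CAA·CAA·AB·CAA
    A ↦ CBC
    B ↦ AB
    C ↦ CAA

A->CBC, B->AB, C->CAA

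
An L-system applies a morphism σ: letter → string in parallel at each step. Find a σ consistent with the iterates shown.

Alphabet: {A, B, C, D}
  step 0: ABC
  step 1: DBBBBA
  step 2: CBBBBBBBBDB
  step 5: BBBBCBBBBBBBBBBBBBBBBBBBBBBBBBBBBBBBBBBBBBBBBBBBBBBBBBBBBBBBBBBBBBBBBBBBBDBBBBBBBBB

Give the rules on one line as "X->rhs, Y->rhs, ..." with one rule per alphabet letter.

  step 1 ⇒ step 2: DBBBBA ⇒ C·BB·BB·BB·BB·DB
    A ↦ DB
    B ↦ BB
    D ↦ C
  step 0 ⇒ step 1: ABC ⇒ DB·BB·BA
    C ↦ BA

A->DB, B->BB, C->BA, D->C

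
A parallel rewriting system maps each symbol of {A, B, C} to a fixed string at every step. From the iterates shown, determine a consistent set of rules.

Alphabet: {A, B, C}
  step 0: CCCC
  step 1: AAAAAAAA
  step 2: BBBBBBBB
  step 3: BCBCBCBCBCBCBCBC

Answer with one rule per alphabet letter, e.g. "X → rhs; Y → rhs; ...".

A->B, B->BC, C->AA

  step 2 ⇒ step 3: BBBBBBBB ⇒ BC·BC·BC·BC·BC·BC·BC·BC
    B ↦ BC
  step 1 ⇒ step 2: AAAAAAAA ⇒ B·B·B·B·B·B·B·B
    A ↦ B
  step 0 ⇒ step 1: CCCC ⇒ AA·AA·AA·AA
    C ↦ AA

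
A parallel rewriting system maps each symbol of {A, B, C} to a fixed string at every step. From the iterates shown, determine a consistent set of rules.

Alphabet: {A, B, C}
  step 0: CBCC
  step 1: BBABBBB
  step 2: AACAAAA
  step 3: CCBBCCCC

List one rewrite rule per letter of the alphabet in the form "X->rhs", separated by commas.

  step 2 ⇒ step 3: AACAAAA ⇒ C·C·BB·C·C·C·C
    A ↦ C
    C ↦ BB
  step 0 ⇒ step 1: CBCC ⇒ BB·A·BB·BB
    B ↦ A

A->C, B->A, C->BB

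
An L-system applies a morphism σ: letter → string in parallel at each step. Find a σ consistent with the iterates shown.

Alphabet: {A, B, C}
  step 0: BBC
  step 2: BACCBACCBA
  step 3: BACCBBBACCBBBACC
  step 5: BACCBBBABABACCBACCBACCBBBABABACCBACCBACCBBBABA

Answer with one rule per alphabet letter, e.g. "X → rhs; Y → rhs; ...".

A->CC, B->BA, C->B

  step 2 ⇒ step 3: BACCBACCBA ⇒ BA·CC·B·B·BA·CC·B·B·BA·CC
    A ↦ CC
    B ↦ BA
    C ↦ B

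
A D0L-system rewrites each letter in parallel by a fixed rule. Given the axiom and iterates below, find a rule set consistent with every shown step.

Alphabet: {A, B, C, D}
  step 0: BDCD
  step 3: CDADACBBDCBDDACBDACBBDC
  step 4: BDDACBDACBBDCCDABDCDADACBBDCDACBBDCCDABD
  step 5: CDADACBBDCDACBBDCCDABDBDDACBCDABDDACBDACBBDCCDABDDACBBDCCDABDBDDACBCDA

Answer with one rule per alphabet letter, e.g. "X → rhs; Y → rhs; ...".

  step 4 ⇒ step 5: BDDACBDACBBDCCDABDCDADACBBDCDACBBDCCDABD ⇒ C·DA·DA·CB·BD·C·DA·CB·BD·C·C·DA·BD·BD·DA·CB·C·DA·BD·DA·CB·DA·CB·BD·C·C·DA·BD·DA·CB·BD·C·C·DA·BD·BD·DA·CB·C·DA
    A ↦ CB
    B ↦ C
    C ↦ BD
    D ↦ DA

A->CB, B->C, C->BD, D->DA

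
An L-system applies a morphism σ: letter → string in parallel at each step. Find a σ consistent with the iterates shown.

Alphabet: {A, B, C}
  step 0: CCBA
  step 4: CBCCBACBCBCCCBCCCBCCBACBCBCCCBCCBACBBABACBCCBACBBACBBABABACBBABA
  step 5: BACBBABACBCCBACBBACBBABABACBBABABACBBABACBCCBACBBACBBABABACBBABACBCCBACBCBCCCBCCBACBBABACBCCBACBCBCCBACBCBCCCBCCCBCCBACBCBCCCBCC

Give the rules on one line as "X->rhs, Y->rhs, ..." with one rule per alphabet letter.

A->CC, B->CB, C->BA

  step 4 ⇒ step 5: CBCCBACBCBCCCBCCCBCCBACBCBCCCBCCBACBBABACBCCBACBBACBBABABACBBABA ⇒ BA·CB·BA·BA·CB·CC·BA·CB·BA·CB·BA·BA·BA·CB·BA·BA·BA·CB·BA·BA·CB·CC·BA·CB·BA·CB·BA·BA·BA·CB·BA·BA·CB·CC·BA·CB·CB·CC·CB·CC·BA·CB·BA·BA·CB·CC·BA·CB·CB·CC·BA·CB·CB·CC·CB·CC·CB·CC·BA·CB·CB·CC·CB·CC
    A ↦ CC
    B ↦ CB
    C ↦ BA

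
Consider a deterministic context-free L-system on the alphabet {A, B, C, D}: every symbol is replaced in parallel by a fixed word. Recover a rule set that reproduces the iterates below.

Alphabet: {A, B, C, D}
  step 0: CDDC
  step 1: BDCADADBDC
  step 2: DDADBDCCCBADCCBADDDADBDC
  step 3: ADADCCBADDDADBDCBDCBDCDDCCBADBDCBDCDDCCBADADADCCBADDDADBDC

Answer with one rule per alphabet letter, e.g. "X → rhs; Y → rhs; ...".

A->CCB, B->DD, C->BDC, D->AD

  step 2 ⇒ step 3: DDADBDCCCBADCCBADDDADBDC ⇒ AD·AD·CCB·AD·DD·AD·BDC·BDC·BDC·DD·CCB·AD·BDC·BDC·DD·CCB·AD·AD·AD·CCB·AD·DD·AD·BDC
    A ↦ CCB
    B ↦ DD
    C ↦ BDC
    D ↦ AD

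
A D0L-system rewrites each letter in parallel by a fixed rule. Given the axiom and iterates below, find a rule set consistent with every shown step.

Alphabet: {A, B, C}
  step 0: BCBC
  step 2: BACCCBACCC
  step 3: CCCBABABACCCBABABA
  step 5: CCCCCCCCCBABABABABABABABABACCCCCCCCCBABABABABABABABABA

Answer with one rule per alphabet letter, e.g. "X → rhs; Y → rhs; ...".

A->CC, B->C, C->BA

  step 2 ⇒ step 3: BACCCBACCC ⇒ C·CC·BA·BA·BA·C·CC·BA·BA·BA
    A ↦ CC
    B ↦ C
    C ↦ BA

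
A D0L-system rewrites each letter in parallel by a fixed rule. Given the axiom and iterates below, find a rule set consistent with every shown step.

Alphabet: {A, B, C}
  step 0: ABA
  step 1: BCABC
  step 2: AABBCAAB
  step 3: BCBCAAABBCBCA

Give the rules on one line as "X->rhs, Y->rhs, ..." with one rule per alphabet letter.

A->BC, B->A, C->AB

  step 2 ⇒ step 3: AABBCAAB ⇒ BC·BC·A·A·AB·BC·BC·A
    A ↦ BC
    B ↦ A
    C ↦ AB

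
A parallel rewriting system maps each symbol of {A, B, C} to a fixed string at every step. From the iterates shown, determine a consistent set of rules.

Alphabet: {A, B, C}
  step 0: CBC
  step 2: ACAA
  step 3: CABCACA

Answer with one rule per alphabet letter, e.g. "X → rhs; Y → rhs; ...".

A->CA, B->A, C->B

  step 2 ⇒ step 3: ACAA ⇒ CA·B·CA·CA
    A ↦ CA
    C ↦ B
    B ↦ A  (constrained at step 0)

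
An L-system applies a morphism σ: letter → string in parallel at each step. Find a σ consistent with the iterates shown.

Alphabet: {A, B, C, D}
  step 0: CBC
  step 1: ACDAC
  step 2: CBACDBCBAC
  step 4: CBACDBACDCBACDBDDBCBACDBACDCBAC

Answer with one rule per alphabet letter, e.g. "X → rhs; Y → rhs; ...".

  step 1 ⇒ step 2: ACDAC ⇒ CB·AC·DB·CB·AC
    A ↦ CB
    C ↦ AC
    D ↦ DB
  step 0 ⇒ step 1: CBC ⇒ AC·D·AC
    B ↦ D

A->CB, B->D, C->AC, D->DB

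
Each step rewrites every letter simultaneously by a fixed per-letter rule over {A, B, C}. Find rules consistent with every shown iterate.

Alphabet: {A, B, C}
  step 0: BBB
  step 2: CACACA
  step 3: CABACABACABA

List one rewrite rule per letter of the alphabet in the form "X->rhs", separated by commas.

  step 2 ⇒ step 3: CACACA ⇒ CA·BA·CA·BA·CA·BA
    A ↦ BA
    C ↦ CA
    B ↦ C  (constrained at step 0)

A->BA, B->C, C->CA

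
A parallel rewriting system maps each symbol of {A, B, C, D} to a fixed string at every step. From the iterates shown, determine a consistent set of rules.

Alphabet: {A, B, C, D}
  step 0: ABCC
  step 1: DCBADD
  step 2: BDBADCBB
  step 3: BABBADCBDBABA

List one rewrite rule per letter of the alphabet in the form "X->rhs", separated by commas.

A->DC, B->BA, C->D, D->B

  step 2 ⇒ step 3: BDBADCBB ⇒ BA·B·BA·DC·B·D·BA·BA
    A ↦ DC
    B ↦ BA
    C ↦ D
    D ↦ B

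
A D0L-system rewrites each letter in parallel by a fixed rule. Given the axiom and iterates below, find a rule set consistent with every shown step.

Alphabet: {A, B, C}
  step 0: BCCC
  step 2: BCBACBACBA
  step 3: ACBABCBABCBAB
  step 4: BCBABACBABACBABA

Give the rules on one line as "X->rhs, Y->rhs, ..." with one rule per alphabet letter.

  step 3 ⇒ step 4: ACBABCBABCBAB ⇒ B·CB·A·B·A·CB·A·B·A·CB·A·B·A
    A ↦ B
    B ↦ A
    C ↦ CB

A->B, B->A, C->CB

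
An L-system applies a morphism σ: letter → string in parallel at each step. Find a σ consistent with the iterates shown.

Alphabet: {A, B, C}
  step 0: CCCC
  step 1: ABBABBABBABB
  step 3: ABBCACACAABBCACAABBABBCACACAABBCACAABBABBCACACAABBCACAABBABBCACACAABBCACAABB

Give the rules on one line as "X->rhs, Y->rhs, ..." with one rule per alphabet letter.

  step 0 ⇒ step 1: CCCC ⇒ ABB·ABB·ABB·ABB
    C ↦ ABB
    A ↦ CA  (constrained at step 1)
    B ↦ AAC  (constrained at step 1)

A->CA, B->AAC, C->ABB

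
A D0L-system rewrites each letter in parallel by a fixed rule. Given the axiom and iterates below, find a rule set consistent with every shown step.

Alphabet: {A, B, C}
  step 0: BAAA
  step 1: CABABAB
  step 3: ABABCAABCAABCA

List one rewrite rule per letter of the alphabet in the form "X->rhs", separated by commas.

  step 0 ⇒ step 1: BAAA ⇒ C·AB·AB·AB
    A ↦ AB
    B ↦ C
    C ↦ A  (constrained at step 1)

A->AB, B->C, C->A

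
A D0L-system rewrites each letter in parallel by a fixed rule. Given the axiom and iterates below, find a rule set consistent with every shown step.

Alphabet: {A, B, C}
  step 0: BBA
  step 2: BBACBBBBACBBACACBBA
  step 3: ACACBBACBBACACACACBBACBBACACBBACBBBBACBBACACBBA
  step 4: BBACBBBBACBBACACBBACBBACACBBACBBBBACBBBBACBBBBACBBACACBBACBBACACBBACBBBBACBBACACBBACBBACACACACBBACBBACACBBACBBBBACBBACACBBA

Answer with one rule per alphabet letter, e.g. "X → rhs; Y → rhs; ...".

A->BBA, B->AC, C->CBB

  step 3 ⇒ step 4: ACACBBACBBACACACACBBACBBACACBBACBBBBACBBACACBBA ⇒ BBA·CBB·BBA·CBB·AC·AC·BBA·CBB·AC·AC·BBA·CBB·BBA·CBB·BBA·CBB·BBA·CBB·AC·AC·BBA·CBB·AC·AC·BBA·CBB·BBA·CBB·AC·AC·BBA·CBB·AC·AC·AC·AC·BBA·CBB·AC·AC·BBA·CBB·BBA·CBB·AC·AC·BBA
    A ↦ BBA
    B ↦ AC
    C ↦ CBB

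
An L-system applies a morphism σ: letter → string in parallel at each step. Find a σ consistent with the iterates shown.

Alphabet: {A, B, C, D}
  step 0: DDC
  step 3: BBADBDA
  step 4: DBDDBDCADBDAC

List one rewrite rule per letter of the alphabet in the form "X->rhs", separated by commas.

A->C, B->DBD, C->B, D->A

  step 3 ⇒ step 4: BBADBDA ⇒ DBD·DBD·C·A·DBD·A·C
    A ↦ C
    B ↦ DBD
    D ↦ A
    C ↦ B  (constrained at step 0)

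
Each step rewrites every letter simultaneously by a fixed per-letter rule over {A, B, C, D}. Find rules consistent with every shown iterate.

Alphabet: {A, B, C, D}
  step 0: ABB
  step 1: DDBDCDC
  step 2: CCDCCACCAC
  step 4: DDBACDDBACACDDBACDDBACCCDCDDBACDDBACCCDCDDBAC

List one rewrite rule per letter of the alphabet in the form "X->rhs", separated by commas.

A->DDB, B->DC, C->AC, D->C

  step 1 ⇒ step 2: DDBDCDC ⇒ C·C·DC·C·AC·C·AC
    B ↦ DC
    C ↦ AC
    D ↦ C
  step 0 ⇒ step 1: ABB ⇒ DDB·DC·DC
    A ↦ DDB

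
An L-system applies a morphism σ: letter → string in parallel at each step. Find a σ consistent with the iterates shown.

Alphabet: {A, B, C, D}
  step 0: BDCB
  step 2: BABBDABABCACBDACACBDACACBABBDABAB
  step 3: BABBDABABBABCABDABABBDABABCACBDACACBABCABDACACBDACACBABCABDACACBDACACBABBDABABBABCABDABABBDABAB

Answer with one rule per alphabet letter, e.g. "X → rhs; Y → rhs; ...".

A->BDA, B->BAB, C->CAC, D->CA

  step 2 ⇒ step 3: BABBDABABCACBDACACBDACACBABBDABAB ⇒ BAB·BDA·BAB·BAB·CA·BDA·BAB·BDA·BAB·CAC·BDA·CAC·BAB·CA·BDA·CAC·BDA·CAC·BAB·CA·BDA·CAC·BDA·CAC·BAB·BDA·BAB·BAB·CA·BDA·BAB·BDA·BAB
    A ↦ BDA
    B ↦ BAB
    C ↦ CAC
    D ↦ CA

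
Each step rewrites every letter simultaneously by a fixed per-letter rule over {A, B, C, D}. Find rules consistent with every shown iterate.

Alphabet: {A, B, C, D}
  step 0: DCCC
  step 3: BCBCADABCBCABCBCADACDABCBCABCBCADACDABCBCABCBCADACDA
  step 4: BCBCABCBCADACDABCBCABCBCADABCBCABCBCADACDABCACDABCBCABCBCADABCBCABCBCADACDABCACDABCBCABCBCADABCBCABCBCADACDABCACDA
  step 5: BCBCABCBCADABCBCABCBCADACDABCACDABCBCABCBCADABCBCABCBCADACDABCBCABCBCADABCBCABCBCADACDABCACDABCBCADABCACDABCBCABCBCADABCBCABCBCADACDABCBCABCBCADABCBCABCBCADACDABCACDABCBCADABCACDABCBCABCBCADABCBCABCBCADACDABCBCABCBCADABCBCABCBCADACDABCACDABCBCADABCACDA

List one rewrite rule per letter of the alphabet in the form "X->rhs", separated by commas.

A->DA, B->BC, C->BCA, D->C

  step 4 ⇒ step 5: BCBCABCBCADACDABCBCABCBCADABCBCABCBCADACDABCACDABCBCABCBCADABCBCABCBCADACDABCACDABCBCABCBCADABCBCABCBCADACDABCACDA ⇒ BC·BCA·BC·BCA·DA·BC·BCA·BC·BCA·DA·C·DA·BCA·C·DA·BC·BCA·BC·BCA·DA·BC·BCA·BC·BCA·DA·C·DA·BC·BCA·BC·BCA·DA·BC·BCA·BC·BCA·DA·C·DA·BCA·C·DA·BC·BCA·DA·BCA·C·DA·BC·BCA·BC·BCA·DA·BC·BCA·BC·BCA·DA·C·DA·BC·BCA·BC·BCA·DA·BC·BCA·BC·BCA·DA·C·DA·BCA·C·DA·BC·BCA·DA·BCA·C·DA·BC·BCA·BC·BCA·DA·BC·BCA·BC·BCA·DA·C·DA·BC·BCA·BC·BCA·DA·BC·BCA·BC·BCA·DA·C·DA·BCA·C·DA·BC·BCA·DA·BCA·C·DA
    A ↦ DA
    B ↦ BC
    C ↦ BCA
    D ↦ C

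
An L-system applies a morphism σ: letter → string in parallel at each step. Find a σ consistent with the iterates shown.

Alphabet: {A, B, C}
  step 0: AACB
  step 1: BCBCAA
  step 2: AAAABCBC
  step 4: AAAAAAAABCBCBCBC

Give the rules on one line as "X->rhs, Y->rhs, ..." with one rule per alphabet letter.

  step 1 ⇒ step 2: BCBCAA ⇒ A·A·A·A·BC·BC
    A ↦ BC
    B ↦ A
    C ↦ A

A->BC, B->A, C->A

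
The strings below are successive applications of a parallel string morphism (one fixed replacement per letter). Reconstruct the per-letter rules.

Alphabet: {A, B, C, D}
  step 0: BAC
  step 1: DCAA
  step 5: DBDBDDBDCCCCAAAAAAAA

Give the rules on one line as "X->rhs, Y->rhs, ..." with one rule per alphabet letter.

  step 0 ⇒ step 1: BAC ⇒ D·C·AA
    A ↦ C
    B ↦ D
    C ↦ AA
    D ↦ BD  (constrained at step 1)

A->C, B->D, C->AA, D->BD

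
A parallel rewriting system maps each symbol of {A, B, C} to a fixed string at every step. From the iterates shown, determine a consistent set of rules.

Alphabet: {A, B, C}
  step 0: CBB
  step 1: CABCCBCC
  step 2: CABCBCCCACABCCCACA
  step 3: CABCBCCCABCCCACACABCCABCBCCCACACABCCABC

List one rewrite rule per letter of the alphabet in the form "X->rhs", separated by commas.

  step 2 ⇒ step 3: CABCBCCCACABCCCACA ⇒ CA·BC·BCC·CA·BCC·CA·CA·CA·BC·CA·BC·BCC·CA·CA·CA·BC·CA·BC
    A ↦ BC
    B ↦ BCC
    C ↦ CA

A->BC, B->BCC, C->CA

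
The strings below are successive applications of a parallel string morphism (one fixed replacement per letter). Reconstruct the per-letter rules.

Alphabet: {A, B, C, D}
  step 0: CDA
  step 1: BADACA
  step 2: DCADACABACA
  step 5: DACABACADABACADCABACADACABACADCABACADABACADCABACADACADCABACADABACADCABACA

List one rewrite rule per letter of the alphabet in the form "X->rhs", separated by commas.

  step 1 ⇒ step 2: BADACA ⇒ D·CA·DA·CA·BA·CA
    A ↦ CA
    B ↦ D
    C ↦ BA
    D ↦ DA

A->CA, B->D, C->BA, D->DA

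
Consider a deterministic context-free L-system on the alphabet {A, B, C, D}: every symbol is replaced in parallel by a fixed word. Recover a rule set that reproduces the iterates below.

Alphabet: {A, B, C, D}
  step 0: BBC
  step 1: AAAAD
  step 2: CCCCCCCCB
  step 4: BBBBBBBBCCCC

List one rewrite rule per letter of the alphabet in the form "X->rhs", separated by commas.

  step 1 ⇒ step 2: AAAAD ⇒ CC·CC·CC·CC·B
    A ↦ CC
    D ↦ B
  step 0 ⇒ step 1: BBC ⇒ AA·AA·D
    B ↦ AA
  step 0 ⇒ step 1: BBC ⇒ AA·AA·D
    C ↦ D

A->CC, B->AA, C->D, D->B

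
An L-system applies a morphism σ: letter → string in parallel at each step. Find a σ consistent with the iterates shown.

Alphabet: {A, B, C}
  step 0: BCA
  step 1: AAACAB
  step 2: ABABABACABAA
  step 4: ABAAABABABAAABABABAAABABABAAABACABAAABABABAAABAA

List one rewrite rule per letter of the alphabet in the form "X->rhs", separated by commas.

A->AB, B->AA, C->AC

  step 1 ⇒ step 2: AAACAB ⇒ AB·AB·AB·AC·AB·AA
    A ↦ AB
    B ↦ AA
    C ↦ AC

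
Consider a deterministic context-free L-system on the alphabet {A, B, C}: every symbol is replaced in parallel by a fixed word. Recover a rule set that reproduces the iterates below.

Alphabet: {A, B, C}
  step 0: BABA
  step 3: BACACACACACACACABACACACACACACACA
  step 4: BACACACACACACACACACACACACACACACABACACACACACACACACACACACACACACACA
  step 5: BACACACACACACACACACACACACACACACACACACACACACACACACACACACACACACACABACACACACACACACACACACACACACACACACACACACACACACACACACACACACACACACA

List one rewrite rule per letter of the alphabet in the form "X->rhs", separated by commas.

A->CA, B->BA, C->CA

  step 4 ⇒ step 5: BACACACACACACACACACACACACACACACABACACACACACACACACACACACACACACACA ⇒ BA·CA·CA·CA·CA·CA·CA·CA·CA·CA·CA·CA·CA·CA·CA·CA·CA·CA·CA·CA·CA·CA·CA·CA·CA·CA·CA·CA·CA·CA·CA·CA·BA·CA·CA·CA·CA·CA·CA·CA·CA·CA·CA·CA·CA·CA·CA·CA·CA·CA·CA·CA·CA·CA·CA·CA·CA·CA·CA·CA·CA·CA·CA·CA
    A ↦ CA
    B ↦ BA
    C ↦ CA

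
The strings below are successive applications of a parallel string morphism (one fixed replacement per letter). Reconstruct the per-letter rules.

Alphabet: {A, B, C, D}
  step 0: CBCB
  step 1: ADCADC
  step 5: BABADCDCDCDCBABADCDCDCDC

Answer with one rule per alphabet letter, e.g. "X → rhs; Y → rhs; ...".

  step 0 ⇒ step 1: CBCB ⇒ A·DC·A·DC
    B ↦ DC
    C ↦ A
    A ↦ DC  (constrained at step 1)
    D ↦ B  (constrained at step 1)

A->DC, B->DC, C->A, D->B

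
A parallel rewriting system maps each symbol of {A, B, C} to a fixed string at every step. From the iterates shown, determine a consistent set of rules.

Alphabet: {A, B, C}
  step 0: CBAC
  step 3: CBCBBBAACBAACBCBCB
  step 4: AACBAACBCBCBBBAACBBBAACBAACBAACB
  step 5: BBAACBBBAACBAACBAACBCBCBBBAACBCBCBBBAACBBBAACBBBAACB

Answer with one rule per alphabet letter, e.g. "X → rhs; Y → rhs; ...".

A->B, B->CB, C->AA

  step 4 ⇒ step 5: AACBAACBCBCBBBAACBBBAACBAACBAACB ⇒ B·B·AA·CB·B·B·AA·CB·AA·CB·AA·CB·CB·CB·B·B·AA·CB·CB·CB·B·B·AA·CB·B·B·AA·CB·B·B·AA·CB
    A ↦ B
    B ↦ CB
    C ↦ AA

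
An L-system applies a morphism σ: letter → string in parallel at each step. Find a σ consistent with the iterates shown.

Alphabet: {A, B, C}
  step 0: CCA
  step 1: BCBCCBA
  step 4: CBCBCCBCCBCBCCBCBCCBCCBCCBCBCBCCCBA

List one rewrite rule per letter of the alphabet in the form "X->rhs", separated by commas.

A->CBA, B->C, C->BC

  step 0 ⇒ step 1: CCA ⇒ BC·BC·CBA
    A ↦ CBA
    C ↦ BC
    B ↦ C  (constrained at step 1)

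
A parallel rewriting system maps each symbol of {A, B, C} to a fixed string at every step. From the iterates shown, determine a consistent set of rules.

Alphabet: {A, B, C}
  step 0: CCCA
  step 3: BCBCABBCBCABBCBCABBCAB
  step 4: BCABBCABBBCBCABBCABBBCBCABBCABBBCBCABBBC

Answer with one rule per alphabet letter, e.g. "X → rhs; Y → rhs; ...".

A->B, B->BC, C->AB

  step 3 ⇒ step 4: BCBCABBCBCABBCBCABBCAB ⇒ BC·AB·BC·AB·B·BC·BC·AB·BC·AB·B·BC·BC·AB·BC·AB·B·BC·BC·AB·B·BC
    A ↦ B
    B ↦ BC
    C ↦ AB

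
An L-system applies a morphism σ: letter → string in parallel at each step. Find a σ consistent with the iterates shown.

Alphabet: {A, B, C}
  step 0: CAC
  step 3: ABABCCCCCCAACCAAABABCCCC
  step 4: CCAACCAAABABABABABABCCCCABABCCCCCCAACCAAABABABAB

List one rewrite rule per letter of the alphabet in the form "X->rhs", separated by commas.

  step 3 ⇒ step 4: ABABCCCCCCAACCAAABABCCCC ⇒ CC·AA·CC·AA·AB·AB·AB·AB·AB·AB·CC·CC·AB·AB·CC·CC·CC·AA·CC·AA·AB·AB·AB·AB
    A ↦ CC
    B ↦ AA
    C ↦ AB

A->CC, B->AA, C->AB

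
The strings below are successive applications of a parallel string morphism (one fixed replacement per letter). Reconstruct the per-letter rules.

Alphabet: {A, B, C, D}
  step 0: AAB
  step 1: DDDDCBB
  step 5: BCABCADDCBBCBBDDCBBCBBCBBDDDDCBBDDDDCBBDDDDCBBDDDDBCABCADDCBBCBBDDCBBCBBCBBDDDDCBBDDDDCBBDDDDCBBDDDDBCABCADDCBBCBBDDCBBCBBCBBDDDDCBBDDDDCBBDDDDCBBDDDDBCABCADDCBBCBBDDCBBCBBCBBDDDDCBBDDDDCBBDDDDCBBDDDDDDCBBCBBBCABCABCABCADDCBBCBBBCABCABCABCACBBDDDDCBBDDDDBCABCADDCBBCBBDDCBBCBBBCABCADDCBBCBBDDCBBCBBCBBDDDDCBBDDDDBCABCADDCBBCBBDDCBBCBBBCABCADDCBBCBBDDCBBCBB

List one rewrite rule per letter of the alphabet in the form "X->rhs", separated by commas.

  step 0 ⇒ step 1: AAB ⇒ DD·DD·CBB
    A ↦ DD
    B ↦ CBB
    C ↦ DD  (constrained at step 1)
    D ↦ BCA  (constrained at step 1)

A->DD, B->CBB, C->DD, D->BCA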